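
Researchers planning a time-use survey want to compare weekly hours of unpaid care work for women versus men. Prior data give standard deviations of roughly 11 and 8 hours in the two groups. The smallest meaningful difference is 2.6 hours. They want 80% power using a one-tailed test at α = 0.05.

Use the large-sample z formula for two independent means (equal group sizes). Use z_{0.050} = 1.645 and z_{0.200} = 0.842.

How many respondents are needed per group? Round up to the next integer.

n = 170 per group

n = (z_α + z_β)² · (σ₁² + σ₂²) / δ²
  = (1.645 + 0.842)² · (11² + 8² = 185) / 2.6²
  = 6.1852 · 185 / 6.76
  = 169.27
Round up → n = 170 per group.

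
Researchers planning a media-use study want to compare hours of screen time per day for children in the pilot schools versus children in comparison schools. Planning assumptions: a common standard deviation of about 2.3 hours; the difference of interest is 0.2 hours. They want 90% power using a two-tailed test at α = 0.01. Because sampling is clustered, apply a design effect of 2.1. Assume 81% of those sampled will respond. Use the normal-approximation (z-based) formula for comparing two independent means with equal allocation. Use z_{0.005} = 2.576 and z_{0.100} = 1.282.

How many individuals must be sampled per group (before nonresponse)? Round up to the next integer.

n = (z_{α/2} + z_β)² · (σ₁² + σ₂²) / δ²
  = (2.576 + 1.282)² · (2·2.3² = 10.58) / 0.2²
  = 14.8842 · 10.58 / 0.04
  = 3936.86
Design effect: 2.1 × 3936.86 = 8267.41.
Adjust for 81% response: 8267.41 / 0.81 = 10206.68.
Round up → n = 10207 per group.

n = 10207 per group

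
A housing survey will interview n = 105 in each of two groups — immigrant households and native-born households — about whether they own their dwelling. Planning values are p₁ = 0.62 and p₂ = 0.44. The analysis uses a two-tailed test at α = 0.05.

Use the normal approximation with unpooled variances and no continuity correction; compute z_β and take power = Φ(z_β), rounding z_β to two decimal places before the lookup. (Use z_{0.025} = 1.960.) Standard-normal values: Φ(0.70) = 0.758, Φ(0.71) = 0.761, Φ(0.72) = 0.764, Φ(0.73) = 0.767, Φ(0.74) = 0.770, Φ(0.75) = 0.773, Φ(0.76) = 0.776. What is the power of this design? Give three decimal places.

Power ≈ 0.758

z_β = |p₁−p₂|·√(n/[p₁q₁+p₂q₂]) − z_{α/2}
    = 0.18 · √(105/0.4820) − 1.960
    = 0.18 · 14.7595 − 1.960
    = 2.6567 − 1.960 = 0.6967 → 0.70
Power = Φ(0.70) = 0.758.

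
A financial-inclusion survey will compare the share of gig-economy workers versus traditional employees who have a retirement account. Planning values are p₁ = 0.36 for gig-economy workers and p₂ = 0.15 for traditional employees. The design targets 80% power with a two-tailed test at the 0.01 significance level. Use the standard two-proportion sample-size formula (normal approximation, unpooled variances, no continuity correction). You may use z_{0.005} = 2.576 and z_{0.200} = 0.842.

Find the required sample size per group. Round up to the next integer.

n = (z_{α/2} + z_β)² · [p₁(1−p₁) + p₂(1−p₂)] / (p₁ − p₂)²
  = (2.576 + 0.842)² · (0.36·0.64 + 0.15·0.85) / (0.21)²
  = (3.418)² · (0.2304 + 0.1275) / 0.0441
  = 11.6827 · 0.3579 / 0.0441
  = 94.81
Round up → n = 95 per group.

n = 95 per group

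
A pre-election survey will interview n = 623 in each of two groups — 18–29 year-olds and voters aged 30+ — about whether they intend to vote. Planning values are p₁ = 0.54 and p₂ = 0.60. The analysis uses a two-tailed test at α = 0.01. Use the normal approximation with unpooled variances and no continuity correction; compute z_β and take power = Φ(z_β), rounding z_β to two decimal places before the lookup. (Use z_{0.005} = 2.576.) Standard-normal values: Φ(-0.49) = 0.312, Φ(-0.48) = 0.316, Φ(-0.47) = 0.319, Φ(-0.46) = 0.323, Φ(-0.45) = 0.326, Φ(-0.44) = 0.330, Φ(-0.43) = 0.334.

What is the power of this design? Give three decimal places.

Power ≈ 0.334

z_β = |p₁−p₂|·√(n/[p₁q₁+p₂q₂]) − z_{α/2}
    = 0.06 · √(623/0.4884) − 2.576
    = 0.06 · 35.7155 − 2.576
    = 2.1429 − 2.576 = -0.4331 → -0.43
Power = Φ(-0.43) = 0.334.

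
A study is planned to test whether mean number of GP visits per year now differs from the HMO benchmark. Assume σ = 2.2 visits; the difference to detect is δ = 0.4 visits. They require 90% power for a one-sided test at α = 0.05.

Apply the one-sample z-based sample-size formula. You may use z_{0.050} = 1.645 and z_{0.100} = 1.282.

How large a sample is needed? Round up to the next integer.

n = 260

n = (z_α + z_β)² · σ² / δ²
  = (1.645 + 1.282)² · 2.2² / 0.4²
  = 8.5673 · 4.84 / 0.16
  = 259.16
Round up → n = 260.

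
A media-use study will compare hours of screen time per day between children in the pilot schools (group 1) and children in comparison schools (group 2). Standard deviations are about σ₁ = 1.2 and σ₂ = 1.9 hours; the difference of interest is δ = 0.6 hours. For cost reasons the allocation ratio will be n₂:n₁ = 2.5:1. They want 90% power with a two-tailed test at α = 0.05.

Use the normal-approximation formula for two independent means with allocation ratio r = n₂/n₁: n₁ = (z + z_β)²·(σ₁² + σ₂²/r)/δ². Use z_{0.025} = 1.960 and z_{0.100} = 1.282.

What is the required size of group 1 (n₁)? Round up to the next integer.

n₁ = 85

n₁ = (z_{α/2} + z_β)² · (σ₁² + σ₂²/r) / δ²
   = (1.960 + 1.282)² · (1.2² + 1.9²/2.5) / 0.6²
   = 10.5106 · (1.44 + 1.444) / 0.36
   = 10.5106 · 2.884 / 0.36
   = 84.20
Round up → n₁ = 85; n₂ = r·n₁ = 2.5 × 85 = 213.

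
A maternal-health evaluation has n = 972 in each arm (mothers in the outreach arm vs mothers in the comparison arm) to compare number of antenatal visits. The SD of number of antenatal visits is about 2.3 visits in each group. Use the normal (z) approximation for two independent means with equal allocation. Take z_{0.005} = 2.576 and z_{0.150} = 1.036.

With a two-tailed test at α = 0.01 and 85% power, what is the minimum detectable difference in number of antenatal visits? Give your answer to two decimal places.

δ = (z_{α/2} + z_β) · √((σ₁²+σ₂²)/n)
  = (2.576 + 1.036) · √(10.58/972)
  = 3.612 · √0.01088
  = 3.612 · 0.1043
  = 0.3768

Minimum detectable difference ≈ 0.38 visits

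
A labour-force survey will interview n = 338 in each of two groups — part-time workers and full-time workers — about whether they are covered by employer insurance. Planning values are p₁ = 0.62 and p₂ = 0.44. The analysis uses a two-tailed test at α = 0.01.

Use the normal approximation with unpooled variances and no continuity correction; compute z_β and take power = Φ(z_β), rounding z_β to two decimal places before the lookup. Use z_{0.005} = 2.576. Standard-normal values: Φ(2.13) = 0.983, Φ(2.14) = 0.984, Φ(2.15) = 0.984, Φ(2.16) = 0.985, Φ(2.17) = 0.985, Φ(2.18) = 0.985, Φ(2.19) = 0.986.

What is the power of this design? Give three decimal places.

Power ≈ 0.986

z_β = |p₁−p₂|·√(n/[p₁q₁+p₂q₂]) − z_{α/2}
    = 0.18 · √(338/0.4820) − 2.576
    = 0.18 · 26.4810 − 2.576
    = 4.7666 − 2.576 = 2.1906 → 2.19
Power = Φ(2.19) = 0.986.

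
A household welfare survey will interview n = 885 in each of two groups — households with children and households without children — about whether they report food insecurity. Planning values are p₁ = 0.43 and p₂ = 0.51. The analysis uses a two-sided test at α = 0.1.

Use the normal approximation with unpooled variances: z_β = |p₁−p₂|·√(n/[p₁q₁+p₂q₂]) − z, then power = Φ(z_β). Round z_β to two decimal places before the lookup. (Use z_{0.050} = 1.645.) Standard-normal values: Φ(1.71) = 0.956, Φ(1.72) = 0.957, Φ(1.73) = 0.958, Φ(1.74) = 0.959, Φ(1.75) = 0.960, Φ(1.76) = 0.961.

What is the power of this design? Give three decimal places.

z_β = |p₁−p₂|·√(n/[p₁q₁+p₂q₂]) − z_{α/2}
    = 0.08 · √(885/0.4950) − 1.645
    = 0.08 · 42.2833 − 1.645
    = 3.3827 − 1.645 = 1.7377 → 1.74
Power = Φ(1.74) = 0.959.

Power ≈ 0.959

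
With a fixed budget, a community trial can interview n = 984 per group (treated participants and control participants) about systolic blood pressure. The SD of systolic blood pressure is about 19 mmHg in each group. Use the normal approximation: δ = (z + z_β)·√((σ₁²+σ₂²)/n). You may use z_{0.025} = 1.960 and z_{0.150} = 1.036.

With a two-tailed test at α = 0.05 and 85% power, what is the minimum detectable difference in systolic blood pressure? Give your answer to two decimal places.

Minimum detectable difference ≈ 2.57 mmHg

δ = (z_{α/2} + z_β) · √((σ₁²+σ₂²)/n)
  = (1.960 + 1.036) · √(722/984)
  = 2.996 · √0.73374
  = 2.996 · 0.8566
  = 2.5663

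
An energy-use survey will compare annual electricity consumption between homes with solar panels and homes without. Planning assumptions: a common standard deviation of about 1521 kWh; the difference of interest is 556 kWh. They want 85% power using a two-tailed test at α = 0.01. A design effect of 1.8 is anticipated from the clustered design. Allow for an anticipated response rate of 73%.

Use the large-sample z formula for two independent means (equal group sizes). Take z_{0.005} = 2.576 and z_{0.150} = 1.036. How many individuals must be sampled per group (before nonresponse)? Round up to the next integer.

n = (z_{α/2} + z_β)² · (σ₁² + σ₂²) / δ²
  = (2.576 + 1.036)² · (2·1521² = 4626882) / 556²
  = 13.0465 · 4626882 / 309136
  = 195.27
Design effect: 1.8 × 195.27 = 351.49.
Adjust for 73% response: 351.49 / 0.73 = 481.49.
Round up → n = 482 per group.

n = 482 per group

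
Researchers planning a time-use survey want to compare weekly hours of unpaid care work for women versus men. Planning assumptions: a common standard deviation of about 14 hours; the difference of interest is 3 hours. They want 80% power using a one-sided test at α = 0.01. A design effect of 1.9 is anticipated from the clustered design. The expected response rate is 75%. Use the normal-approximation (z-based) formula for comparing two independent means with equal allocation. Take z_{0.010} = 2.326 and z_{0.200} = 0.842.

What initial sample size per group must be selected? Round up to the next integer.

n = 1108 per group

n = (z_α + z_β)² · (σ₁² + σ₂²) / δ²
  = (2.326 + 0.842)² · (2·14² = 392) / 3²
  = 10.0362 · 392 / 9
  = 437.13
Design effect: 1.9 × 437.13 = 830.55.
Adjust for 75% response: 830.55 / 0.75 = 1107.40.
Round up → n = 1108 per group.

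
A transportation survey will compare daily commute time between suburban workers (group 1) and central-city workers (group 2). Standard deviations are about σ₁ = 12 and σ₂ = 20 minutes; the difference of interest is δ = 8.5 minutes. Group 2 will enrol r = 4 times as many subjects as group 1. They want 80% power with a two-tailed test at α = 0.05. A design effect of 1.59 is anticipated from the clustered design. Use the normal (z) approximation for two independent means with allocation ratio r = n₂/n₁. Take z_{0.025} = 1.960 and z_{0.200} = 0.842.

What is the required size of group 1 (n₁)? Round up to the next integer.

n₁ = 43

n₁ = (z_{α/2} + z_β)² · (σ₁² + σ₂²/r) / δ²
   = (1.960 + 0.842)² · (12² + 20²/4) / 8.5²
   = 7.8512 · (144 + 100) / 72.25
   = 7.8512 · 244 / 72.25
   = 26.51
Design effect: 1.59 × 26.51 = 42.16.
Round up → n₁ = 43; n₂ = r·n₁ = 4 × 43 = 172.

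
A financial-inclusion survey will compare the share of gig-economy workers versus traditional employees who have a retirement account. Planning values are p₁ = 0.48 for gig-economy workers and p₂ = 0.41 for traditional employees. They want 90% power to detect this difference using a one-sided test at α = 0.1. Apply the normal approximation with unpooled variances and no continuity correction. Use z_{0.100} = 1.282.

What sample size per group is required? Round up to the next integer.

n = (z_α + z_β)² · [p₁(1−p₁) + p₂(1−p₂)] / (p₁ − p₂)²
  = (1.282 + 1.282)² · (0.48·0.52 + 0.41·0.59) / (0.07)²
  = (2.564)² · (0.2496 + 0.2419) / 0.0049
  = 6.5741 · 0.4915 / 0.0049
  = 659.42
Round up → n = 660 per group.

n = 660 per group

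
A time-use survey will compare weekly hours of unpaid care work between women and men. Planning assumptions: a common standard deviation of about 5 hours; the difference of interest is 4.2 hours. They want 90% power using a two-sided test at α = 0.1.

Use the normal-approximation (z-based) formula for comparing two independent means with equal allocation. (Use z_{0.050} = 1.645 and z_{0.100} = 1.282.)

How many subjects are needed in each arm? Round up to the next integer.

n = (z_{α/2} + z_β)² · (σ₁² + σ₂²) / δ²
  = (1.645 + 1.282)² · (2·5² = 50) / 4.2²
  = 8.5673 · 50 / 17.64
  = 24.28
Round up → n = 25 per group.

n = 25 per group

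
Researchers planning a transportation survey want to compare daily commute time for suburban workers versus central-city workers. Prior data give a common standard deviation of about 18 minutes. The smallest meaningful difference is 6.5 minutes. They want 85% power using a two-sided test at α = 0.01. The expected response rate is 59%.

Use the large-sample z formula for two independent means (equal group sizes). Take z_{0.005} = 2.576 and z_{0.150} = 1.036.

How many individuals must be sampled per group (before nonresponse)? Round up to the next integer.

n = (z_{α/2} + z_β)² · (σ₁² + σ₂²) / δ²
  = (2.576 + 1.036)² · (2·18² = 648) / 6.5²
  = 13.0465 · 648 / 42.25
  = 200.10
Adjust for 59% response: 200.10 / 0.59 = 339.15.
Round up → n = 340 per group.

n = 340 per group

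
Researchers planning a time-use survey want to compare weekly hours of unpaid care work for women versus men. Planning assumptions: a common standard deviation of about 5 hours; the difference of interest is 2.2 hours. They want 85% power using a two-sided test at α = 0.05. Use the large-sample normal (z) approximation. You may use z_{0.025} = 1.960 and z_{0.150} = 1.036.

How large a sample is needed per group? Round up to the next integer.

n = (z_{α/2} + z_β)² · (σ₁² + σ₂²) / δ²
  = (1.960 + 1.036)² · (2·5² = 50) / 2.2²
  = 8.9760 · 50 / 4.84
  = 92.73
Round up → n = 93 per group.

n = 93 per group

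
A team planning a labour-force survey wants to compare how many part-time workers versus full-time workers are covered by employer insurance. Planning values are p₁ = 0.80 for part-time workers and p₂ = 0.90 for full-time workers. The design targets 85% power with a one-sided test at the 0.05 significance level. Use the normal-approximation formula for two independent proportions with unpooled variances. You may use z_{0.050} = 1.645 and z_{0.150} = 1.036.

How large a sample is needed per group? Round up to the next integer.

n = 180 per group

n = (z_α + z_β)² · [p₁(1−p₁) + p₂(1−p₂)] / (p₁ − p₂)²
  = (1.645 + 1.036)² · (0.80·0.20 + 0.90·0.10) / (-0.10)²
  = (2.681)² · (0.1600 + 0.0900) / 0.0100
  = 7.1878 · 0.2500 / 0.0100
  = 179.69
Round up → n = 180 per group.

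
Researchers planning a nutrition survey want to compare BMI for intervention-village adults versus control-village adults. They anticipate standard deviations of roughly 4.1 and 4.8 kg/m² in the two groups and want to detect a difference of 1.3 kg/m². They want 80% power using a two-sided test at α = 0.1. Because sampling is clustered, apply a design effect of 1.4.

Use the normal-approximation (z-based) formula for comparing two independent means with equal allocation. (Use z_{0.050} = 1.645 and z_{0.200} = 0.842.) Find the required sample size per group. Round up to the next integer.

n = (z_{α/2} + z_β)² · (σ₁² + σ₂²) / δ²
  = (1.645 + 0.842)² · (4.1² + 4.8² = 39.85) / 1.3²
  = 6.1852 · 39.85 / 1.69
  = 145.85
Design effect: 1.4 × 145.85 = 204.18.
Round up → n = 205 per group.

n = 205 per group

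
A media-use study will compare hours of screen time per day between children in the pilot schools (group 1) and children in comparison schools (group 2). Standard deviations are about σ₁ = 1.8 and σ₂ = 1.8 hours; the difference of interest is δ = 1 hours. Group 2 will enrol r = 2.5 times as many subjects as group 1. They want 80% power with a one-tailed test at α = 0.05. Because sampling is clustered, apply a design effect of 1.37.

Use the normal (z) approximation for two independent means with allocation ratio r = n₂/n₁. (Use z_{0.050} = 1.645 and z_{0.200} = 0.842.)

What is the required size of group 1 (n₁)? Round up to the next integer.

n₁ = (z_α + z_β)² · (σ₁² + σ₂²/r) / δ²
   = (1.645 + 0.842)² · (1.8² + 1.8²/2.5) / 1²
   = 6.1852 · (3.24 + 1.296) / 1
   = 6.1852 · 4.536 / 1
   = 28.06
Design effect: 1.37 × 28.06 = 38.44.
Round up → n₁ = 39; n₂ = r·n₁ = 2.5 × 39 = 98.

n₁ = 39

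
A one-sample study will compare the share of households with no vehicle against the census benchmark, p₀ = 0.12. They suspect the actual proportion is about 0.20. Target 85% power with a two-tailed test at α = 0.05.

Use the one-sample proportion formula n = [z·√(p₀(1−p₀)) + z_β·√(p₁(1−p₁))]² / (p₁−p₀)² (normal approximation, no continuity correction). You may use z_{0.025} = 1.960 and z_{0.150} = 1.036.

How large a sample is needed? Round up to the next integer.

n = 173

n = [z_{α/2}·√(p₀q₀) + z_β·√(p₁q₁)]² / (p₁ − p₀)²
  = [1.960·√(0.12·0.88) + 1.036·√(0.20·0.80)]² / (0.08)²
  = [1.960·0.3250 + 1.036·0.4000]² / 0.0064
  = [1.0513]² / 0.0064
  = 172.70
Round up → n = 173.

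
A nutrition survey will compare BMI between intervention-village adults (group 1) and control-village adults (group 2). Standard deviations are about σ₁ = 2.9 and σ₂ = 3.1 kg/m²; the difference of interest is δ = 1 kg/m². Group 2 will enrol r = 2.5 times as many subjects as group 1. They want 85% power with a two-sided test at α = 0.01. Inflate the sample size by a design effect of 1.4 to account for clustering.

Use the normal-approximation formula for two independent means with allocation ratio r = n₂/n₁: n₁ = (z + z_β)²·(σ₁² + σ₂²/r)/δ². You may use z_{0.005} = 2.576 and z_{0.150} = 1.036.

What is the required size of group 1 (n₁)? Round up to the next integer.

n₁ = (z_{α/2} + z_β)² · (σ₁² + σ₂²/r) / δ²
   = (2.576 + 1.036)² · (2.9² + 3.1²/2.5) / 1²
   = 13.0465 · (8.41 + 3.844) / 1
   = 13.0465 · 12.254 / 1
   = 159.87
Design effect: 1.4 × 159.87 = 223.82.
Round up → n₁ = 224; n₂ = r·n₁ = 2.5 × 224 = 560.

n₁ = 224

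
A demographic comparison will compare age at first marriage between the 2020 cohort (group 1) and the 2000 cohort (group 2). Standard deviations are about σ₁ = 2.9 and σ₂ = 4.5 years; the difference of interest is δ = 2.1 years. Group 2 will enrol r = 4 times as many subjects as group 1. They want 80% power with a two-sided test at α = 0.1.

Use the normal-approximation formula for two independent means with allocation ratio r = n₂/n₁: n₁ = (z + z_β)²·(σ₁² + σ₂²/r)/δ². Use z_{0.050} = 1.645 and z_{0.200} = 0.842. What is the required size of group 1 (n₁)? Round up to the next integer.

n₁ = (z_{α/2} + z_β)² · (σ₁² + σ₂²/r) / δ²
   = (1.645 + 0.842)² · (2.9² + 4.5²/4) / 2.1²
   = 6.1852 · (8.41 + 5.0625) / 4.41
   = 6.1852 · 13.4725 / 4.41
   = 18.90
Round up → n₁ = 19; n₂ = r·n₁ = 4 × 19 = 76.

n₁ = 19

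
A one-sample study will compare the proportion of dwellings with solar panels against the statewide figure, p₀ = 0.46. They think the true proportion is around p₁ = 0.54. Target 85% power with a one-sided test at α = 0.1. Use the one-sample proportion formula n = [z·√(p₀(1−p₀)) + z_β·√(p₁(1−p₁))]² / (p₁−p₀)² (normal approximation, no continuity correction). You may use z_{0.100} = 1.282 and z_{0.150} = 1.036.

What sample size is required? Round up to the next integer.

n = [z_α·√(p₀q₀) + z_β·√(p₁q₁)]² / (p₁ − p₀)²
  = [1.282·√(0.46·0.54) + 1.036·√(0.54·0.46)]² / (0.08)²
  = [1.282·0.4984 + 1.036·0.4984]² / 0.0064
  = [1.1553]² / 0.0064
  = 208.54
Round up → n = 209.

n = 209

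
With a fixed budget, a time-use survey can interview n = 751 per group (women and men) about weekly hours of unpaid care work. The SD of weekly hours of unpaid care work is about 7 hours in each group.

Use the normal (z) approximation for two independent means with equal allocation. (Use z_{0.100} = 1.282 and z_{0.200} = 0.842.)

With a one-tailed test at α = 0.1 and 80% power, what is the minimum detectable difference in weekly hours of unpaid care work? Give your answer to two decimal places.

δ = (z_α + z_β) · √((σ₁²+σ₂²)/n)
  = (1.282 + 0.842) · √(98/751)
  = 2.124 · √0.13049
  = 2.124 · 0.3612
  = 0.7673

Minimum detectable difference ≈ 0.77 hours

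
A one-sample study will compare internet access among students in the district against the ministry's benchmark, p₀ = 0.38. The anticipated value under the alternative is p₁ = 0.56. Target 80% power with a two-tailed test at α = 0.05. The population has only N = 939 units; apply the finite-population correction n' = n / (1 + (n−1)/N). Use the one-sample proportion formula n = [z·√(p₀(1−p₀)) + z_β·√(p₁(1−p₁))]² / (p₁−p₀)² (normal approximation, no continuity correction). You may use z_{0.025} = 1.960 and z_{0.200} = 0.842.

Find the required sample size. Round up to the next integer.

n = [z_{α/2}·√(p₀q₀) + z_β·√(p₁q₁)]² / (p₁ − p₀)²
  = [1.960·√(0.38·0.62) + 0.842·√(0.56·0.44)]² / (0.18)²
  = [1.960·0.4854 + 0.842·0.4964]² / 0.0324
  = [1.3693]² / 0.0324
  = 57.87
Finite-population correction (N = 939): 57.87 / (1 + (57.87 − 1)/939) = 54.57.
Round up → n = 55.

n = 55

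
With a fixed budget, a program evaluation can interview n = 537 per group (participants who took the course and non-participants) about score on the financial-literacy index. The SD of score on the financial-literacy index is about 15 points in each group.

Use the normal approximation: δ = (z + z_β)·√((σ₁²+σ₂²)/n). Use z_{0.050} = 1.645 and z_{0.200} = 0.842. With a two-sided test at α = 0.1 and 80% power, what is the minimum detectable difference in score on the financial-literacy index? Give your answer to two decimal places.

δ = (z_{α/2} + z_β) · √((σ₁²+σ₂²)/n)
  = (1.645 + 0.842) · √(450/537)
  = 2.487 · √0.83799
  = 2.487 · 0.9154
  = 2.2766

Minimum detectable difference ≈ 2.28 points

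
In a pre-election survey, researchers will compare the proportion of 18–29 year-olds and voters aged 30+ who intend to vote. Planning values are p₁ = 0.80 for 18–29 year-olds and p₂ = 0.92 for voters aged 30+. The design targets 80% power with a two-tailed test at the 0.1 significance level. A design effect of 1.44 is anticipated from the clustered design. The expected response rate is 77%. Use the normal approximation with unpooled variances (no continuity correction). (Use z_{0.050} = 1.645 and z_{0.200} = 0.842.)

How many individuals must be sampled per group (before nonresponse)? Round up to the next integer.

n = 188 per group

n = (z_{α/2} + z_β)² · [p₁(1−p₁) + p₂(1−p₂)] / (p₁ − p₂)²
  = (1.645 + 0.842)² · (0.80·0.20 + 0.92·0.08) / (-0.12)²
  = (2.487)² · (0.1600 + 0.0736) / 0.0144
  = 6.1852 · 0.2336 / 0.0144
  = 100.34
Design effect: 1.44 × 100.34 = 144.49.
Adjust for 77% response: 144.49 / 0.77 = 187.64.
Round up → n = 188 per group.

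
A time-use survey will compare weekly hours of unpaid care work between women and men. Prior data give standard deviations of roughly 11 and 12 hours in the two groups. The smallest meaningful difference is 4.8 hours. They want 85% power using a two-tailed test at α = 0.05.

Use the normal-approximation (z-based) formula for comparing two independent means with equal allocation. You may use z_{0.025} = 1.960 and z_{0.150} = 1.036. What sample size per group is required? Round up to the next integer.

n = (z_{α/2} + z_β)² · (σ₁² + σ₂²) / δ²
  = (1.960 + 1.036)² · (11² + 12² = 265) / 4.8²
  = 8.9760 · 265 / 23.04
  = 103.24
Round up → n = 104 per group.

n = 104 per group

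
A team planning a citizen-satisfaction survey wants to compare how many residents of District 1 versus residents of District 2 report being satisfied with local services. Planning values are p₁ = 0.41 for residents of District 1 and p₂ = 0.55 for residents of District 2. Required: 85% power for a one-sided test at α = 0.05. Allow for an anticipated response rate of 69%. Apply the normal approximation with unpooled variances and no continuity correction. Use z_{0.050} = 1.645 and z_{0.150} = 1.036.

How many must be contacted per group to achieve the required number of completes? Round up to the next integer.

n = (z_α + z_β)² · [p₁(1−p₁) + p₂(1−p₂)] / (p₁ − p₂)²
  = (1.645 + 1.036)² · (0.41·0.59 + 0.55·0.45) / (-0.14)²
  = (2.681)² · (0.2419 + 0.2475) / 0.0196
  = 7.1878 · 0.4894 / 0.0196
  = 179.47
Adjust for 69% response: 179.47 / 0.69 = 260.11.
Round up → n = 261 per group.

n = 261 per group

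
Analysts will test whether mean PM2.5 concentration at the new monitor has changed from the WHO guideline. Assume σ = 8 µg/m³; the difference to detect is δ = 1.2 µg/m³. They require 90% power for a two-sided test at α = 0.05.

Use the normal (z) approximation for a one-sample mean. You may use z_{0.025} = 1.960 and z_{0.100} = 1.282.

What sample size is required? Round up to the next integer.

n = (z_{α/2} + z_β)² · σ² / δ²
  = (1.960 + 1.282)² · 8² / 1.2²
  = 10.5106 · 64 / 1.44
  = 467.14
Round up → n = 468.

n = 468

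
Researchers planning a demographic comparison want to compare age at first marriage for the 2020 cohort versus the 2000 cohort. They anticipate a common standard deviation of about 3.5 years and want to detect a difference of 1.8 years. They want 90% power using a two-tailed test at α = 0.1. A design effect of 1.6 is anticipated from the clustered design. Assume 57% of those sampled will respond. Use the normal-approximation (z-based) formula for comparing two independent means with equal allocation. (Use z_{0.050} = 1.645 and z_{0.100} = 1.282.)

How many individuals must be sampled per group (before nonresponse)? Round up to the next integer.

n = 182 per group

n = (z_{α/2} + z_β)² · (σ₁² + σ₂²) / δ²
  = (1.645 + 1.282)² · (2·3.5² = 24.5) / 1.8²
  = 8.5673 · 24.5 / 3.24
  = 64.78
Design effect: 1.6 × 64.78 = 103.65.
Adjust for 57% response: 103.65 / 0.57 = 181.85.
Round up → n = 182 per group.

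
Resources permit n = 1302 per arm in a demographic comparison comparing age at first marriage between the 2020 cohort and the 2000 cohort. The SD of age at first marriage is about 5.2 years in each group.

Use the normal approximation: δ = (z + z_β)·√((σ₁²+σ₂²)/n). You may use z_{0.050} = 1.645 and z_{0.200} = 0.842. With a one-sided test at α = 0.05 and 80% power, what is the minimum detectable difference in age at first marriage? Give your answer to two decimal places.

Minimum detectable difference ≈ 0.51 years

δ = (z_α + z_β) · √((σ₁²+σ₂²)/n)
  = (1.645 + 0.842) · √(54.08/1302)
  = 2.487 · √0.04154
  = 2.487 · 0.2038
  = 0.5069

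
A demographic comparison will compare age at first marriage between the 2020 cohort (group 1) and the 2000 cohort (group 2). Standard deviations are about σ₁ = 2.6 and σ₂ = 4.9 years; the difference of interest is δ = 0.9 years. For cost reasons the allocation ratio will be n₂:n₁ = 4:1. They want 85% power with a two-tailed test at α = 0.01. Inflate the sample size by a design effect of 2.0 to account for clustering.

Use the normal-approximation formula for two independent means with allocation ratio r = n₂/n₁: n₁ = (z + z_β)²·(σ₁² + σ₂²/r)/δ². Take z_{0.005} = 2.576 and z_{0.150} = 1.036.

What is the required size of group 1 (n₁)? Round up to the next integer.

n₁ = (z_{α/2} + z_β)² · (σ₁² + σ₂²/r) / δ²
   = (2.576 + 1.036)² · (2.6² + 4.9²/4) / 0.9²
   = 13.0465 · (6.76 + 6.0025) / 0.81
   = 13.0465 · 12.7625 / 0.81
   = 205.56
Design effect: 2.0 × 205.56 = 411.13.
Round up → n₁ = 412; n₂ = r·n₁ = 4 × 412 = 1648.

n₁ = 412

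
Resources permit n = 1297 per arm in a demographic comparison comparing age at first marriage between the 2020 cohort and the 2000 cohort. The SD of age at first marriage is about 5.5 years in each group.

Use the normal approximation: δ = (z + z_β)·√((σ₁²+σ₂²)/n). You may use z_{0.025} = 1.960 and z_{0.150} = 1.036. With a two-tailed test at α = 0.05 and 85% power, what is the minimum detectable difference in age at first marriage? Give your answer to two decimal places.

δ = (z_{α/2} + z_β) · √((σ₁²+σ₂²)/n)
  = (1.960 + 1.036) · √(60.5/1297)
  = 2.996 · √0.04665
  = 2.996 · 0.2160
  = 0.6471

Minimum detectable difference ≈ 0.65 years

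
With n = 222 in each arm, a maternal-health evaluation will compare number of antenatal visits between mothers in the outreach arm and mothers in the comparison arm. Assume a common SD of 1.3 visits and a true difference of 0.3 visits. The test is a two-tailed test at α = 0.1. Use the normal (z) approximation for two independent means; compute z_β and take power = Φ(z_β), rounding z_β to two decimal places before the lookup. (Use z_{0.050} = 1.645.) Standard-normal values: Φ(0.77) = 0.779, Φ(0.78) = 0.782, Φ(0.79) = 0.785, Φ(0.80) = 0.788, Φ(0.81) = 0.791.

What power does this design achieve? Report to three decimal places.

Power ≈ 0.785

z_β = δ·√(n/(σ₁²+σ₂²)) − z_{α/2}
    = 0.3 · √(222/3.38) − 1.645
    = 0.3 · 8.10435 − 1.645
    = 2.4313 − 1.645 = 0.7863 → 0.79
Power = Φ(0.79) = 0.785.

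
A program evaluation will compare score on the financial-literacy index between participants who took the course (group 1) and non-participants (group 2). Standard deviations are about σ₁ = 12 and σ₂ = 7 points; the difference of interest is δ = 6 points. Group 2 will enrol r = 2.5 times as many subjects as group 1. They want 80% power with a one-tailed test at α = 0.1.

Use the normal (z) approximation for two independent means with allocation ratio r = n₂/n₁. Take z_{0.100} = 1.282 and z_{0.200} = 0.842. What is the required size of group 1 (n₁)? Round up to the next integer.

n₁ = (z_α + z_β)² · (σ₁² + σ₂²/r) / δ²
   = (1.282 + 0.842)² · (12² + 7²/2.5) / 6²
   = 4.5114 · (144 + 19.6) / 36
   = 4.5114 · 163.6 / 36
   = 20.50
Round up → n₁ = 21; n₂ = r·n₁ = 2.5 × 21 = 53.

n₁ = 21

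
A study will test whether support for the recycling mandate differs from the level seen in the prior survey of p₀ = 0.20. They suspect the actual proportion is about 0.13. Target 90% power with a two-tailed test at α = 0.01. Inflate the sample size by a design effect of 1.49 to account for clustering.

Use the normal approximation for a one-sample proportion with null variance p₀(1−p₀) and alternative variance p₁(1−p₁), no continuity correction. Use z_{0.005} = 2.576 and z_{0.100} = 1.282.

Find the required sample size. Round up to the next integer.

n = [z_{α/2}·√(p₀q₀) + z_β·√(p₁q₁)]² / (p₁ − p₀)²
  = [2.576·√(0.20·0.80) + 1.282·√(0.13·0.87)]² / (-0.07)²
  = [2.576·0.4000 + 1.282·0.3363]² / 0.0049
  = [1.4615]² / 0.0049
  = 435.94
Design effect: 1.49 × 435.94 = 649.55.
Round up → n = 650.

n = 650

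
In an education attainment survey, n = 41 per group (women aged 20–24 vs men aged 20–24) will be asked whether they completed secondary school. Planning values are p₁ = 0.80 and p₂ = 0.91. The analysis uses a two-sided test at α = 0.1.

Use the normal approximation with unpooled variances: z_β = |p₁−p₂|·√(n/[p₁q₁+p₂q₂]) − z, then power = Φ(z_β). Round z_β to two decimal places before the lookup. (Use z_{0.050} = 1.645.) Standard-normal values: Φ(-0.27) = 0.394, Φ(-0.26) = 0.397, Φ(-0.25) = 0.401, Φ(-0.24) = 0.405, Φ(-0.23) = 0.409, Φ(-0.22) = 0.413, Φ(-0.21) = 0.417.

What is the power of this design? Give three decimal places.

z_β = |p₁−p₂|·√(n/[p₁q₁+p₂q₂]) − z_{α/2}
    = 0.11 · √(41/0.2419) − 1.645
    = 0.11 · 13.0189 − 1.645
    = 1.4321 − 1.645 = -0.2129 → -0.21
Power = Φ(-0.21) = 0.417.

Power ≈ 0.417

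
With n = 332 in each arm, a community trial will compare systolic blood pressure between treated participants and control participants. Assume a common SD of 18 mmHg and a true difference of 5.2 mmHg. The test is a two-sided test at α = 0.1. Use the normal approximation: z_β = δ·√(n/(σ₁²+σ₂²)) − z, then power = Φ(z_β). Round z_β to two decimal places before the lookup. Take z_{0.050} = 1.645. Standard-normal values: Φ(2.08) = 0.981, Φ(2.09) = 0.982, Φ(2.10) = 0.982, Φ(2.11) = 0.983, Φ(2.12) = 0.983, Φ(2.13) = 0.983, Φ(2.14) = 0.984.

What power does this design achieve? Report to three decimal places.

Power ≈ 0.981

z_β = δ·√(n/(σ₁²+σ₂²)) − z_{α/2}
    = 5.2 · √(332/648) − 1.645
    = 5.2 · 0.71578 − 1.645
    = 3.7221 − 1.645 = 2.0771 → 2.08
Power = Φ(2.08) = 0.981.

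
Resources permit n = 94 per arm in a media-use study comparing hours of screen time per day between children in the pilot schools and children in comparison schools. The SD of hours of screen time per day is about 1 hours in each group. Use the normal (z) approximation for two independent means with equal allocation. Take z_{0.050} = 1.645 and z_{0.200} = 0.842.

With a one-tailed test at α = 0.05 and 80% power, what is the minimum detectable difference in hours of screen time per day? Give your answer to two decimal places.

δ = (z_α + z_β) · √((σ₁²+σ₂²)/n)
  = (1.645 + 0.842) · √(2/94)
  = 2.487 · √0.02128
  = 2.487 · 0.1459
  = 0.3628

Minimum detectable difference ≈ 0.36 hours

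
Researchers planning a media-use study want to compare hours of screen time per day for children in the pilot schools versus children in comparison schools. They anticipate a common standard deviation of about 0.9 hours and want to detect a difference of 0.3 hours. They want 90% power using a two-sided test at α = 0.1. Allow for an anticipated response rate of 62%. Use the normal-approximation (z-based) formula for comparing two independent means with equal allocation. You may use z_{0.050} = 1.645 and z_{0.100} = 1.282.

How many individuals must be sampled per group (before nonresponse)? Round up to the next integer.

n = (z_{α/2} + z_β)² · (σ₁² + σ₂²) / δ²
  = (1.645 + 1.282)² · (2·0.9² = 1.62) / 0.3²
  = 8.5673 · 1.62 / 0.09
  = 154.21
Adjust for 62% response: 154.21 / 0.62 = 248.73.
Round up → n = 249 per group.

n = 249 per group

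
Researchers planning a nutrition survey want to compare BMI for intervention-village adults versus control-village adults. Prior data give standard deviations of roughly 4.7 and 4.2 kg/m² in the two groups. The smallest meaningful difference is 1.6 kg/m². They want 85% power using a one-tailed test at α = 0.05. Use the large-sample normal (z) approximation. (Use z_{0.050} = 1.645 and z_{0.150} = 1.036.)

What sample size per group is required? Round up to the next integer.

n = 112 per group

n = (z_α + z_β)² · (σ₁² + σ₂²) / δ²
  = (1.645 + 1.036)² · (4.7² + 4.2² = 39.73) / 1.6²
  = 7.1878 · 39.73 / 2.56
  = 111.55
Round up → n = 112 per group.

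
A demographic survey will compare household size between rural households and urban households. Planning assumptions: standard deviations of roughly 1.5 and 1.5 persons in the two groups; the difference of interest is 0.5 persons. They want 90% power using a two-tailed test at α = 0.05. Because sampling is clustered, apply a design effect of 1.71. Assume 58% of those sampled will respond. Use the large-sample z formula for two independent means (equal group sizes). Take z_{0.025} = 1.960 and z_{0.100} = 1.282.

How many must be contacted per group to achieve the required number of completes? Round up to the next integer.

n = 558 per group

n = (z_{α/2} + z_β)² · (σ₁² + σ₂²) / δ²
  = (1.960 + 1.282)² · (1.5² + 1.5² = 4.5) / 0.5²
  = 10.5106 · 4.5 / 0.25
  = 189.19
Design effect: 1.71 × 189.19 = 323.52.
Adjust for 58% response: 323.52 / 0.58 = 557.78.
Round up → n = 558 per group.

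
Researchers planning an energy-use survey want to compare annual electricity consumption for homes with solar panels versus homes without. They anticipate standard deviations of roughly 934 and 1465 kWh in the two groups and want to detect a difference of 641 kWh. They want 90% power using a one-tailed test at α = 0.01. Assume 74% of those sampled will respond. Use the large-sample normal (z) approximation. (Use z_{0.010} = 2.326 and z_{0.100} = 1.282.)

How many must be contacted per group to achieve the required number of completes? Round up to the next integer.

n = (z_α + z_β)² · (σ₁² + σ₂²) / δ²
  = (2.326 + 1.282)² · (934² + 1465² = 3018581) / 641²
  = 13.0177 · 3018581 / 410881
  = 95.64
Adjust for 74% response: 95.64 / 0.74 = 129.24.
Round up → n = 130 per group.

n = 130 per group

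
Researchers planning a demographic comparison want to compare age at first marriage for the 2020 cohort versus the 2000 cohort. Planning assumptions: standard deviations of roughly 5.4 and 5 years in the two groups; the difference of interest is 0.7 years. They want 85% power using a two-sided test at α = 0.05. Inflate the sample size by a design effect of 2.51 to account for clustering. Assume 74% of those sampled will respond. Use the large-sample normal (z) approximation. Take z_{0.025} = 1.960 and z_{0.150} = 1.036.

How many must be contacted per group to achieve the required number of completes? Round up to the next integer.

n = (z_{α/2} + z_β)² · (σ₁² + σ₂²) / δ²
  = (1.960 + 1.036)² · (5.4² + 5² = 54.16) / 0.7²
  = 8.9760 · 54.16 / 0.49
  = 992.12
Design effect: 2.51 × 992.12 = 2490.23.
Adjust for 74% response: 2490.23 / 0.74 = 3365.18.
Round up → n = 3366 per group.

n = 3366 per group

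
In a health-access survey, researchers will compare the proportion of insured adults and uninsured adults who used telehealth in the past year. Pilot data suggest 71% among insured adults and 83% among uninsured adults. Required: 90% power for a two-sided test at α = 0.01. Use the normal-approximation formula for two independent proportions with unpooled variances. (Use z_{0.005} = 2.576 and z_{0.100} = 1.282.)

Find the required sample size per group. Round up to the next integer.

n = 359 per group

n = (z_{α/2} + z_β)² · [p₁(1−p₁) + p₂(1−p₂)] / (p₁ − p₂)²
  = (2.576 + 1.282)² · (0.71·0.29 + 0.83·0.17) / (-0.12)²
  = (3.858)² · (0.2059 + 0.1411) / 0.0144
  = 14.8842 · 0.3470 / 0.0144
  = 358.67
Round up → n = 359 per group.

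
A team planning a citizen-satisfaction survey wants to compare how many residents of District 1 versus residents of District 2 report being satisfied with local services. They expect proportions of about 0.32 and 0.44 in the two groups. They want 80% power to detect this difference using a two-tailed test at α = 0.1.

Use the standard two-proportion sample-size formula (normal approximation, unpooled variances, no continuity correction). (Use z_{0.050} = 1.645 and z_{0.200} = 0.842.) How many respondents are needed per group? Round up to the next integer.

n = 200 per group

n = (z_{α/2} + z_β)² · [p₁(1−p₁) + p₂(1−p₂)] / (p₁ − p₂)²
  = (1.645 + 0.842)² · (0.32·0.68 + 0.44·0.56) / (-0.12)²
  = (2.487)² · (0.2176 + 0.2464) / 0.0144
  = 6.1852 · 0.4640 / 0.0144
  = 199.30
Round up → n = 200 per group.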